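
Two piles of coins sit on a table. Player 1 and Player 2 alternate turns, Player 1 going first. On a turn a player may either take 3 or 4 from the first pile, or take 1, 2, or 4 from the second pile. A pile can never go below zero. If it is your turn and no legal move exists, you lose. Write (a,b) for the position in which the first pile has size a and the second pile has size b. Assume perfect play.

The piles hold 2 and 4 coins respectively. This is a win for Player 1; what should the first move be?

Use the standard recursion: the mover loses at a terminal position; elsewhere, the mover wins exactly when some move hands the opponent an L position.
No move ever increases a pile, so every position that can arise here has a ≤ 2 and b ≤ 4; it is enough to label the cells with 0 ≤ a ≤ 2 and 0 ≤ b ≤ 4.
Every move lowers a or b (never raises either), so fill the grid row by row in increasing a, and left to right within a row: each cell's successors are then already labelled.
      b=0  b=1  b=2  b=3  b=4
a=0:    L    W    W    L    W
a=1:    L    W    W    L    W
a=2:    L    W    W    L    W
Cells with no legal move (terminal, hence L): (0,0), (1,0), (2,0).
The remaining L cells, each justified by listing all of its moves:
(0,3): L (options (0,2)(W), (0,1)(W) are all W)
(1,3): L (options (1,2)(W), (1,1)(W) are all W)
(2,3): L (options (2,2)(W), (2,1)(W) are all W)
Every other cell has at least one move into one of the L cells above, so it is W.
From (2,4), the L positions reachable in one move are: (2,3), (2,0). Any move reaching one of these is winning.

Move to (2,3).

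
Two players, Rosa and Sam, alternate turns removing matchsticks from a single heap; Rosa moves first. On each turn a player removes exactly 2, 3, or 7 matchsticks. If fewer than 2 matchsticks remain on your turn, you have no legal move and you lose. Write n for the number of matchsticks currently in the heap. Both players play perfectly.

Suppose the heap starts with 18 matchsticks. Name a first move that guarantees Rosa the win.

Label each position W (a win for the player to move) or L (a loss). A position with no legal move is L; any other position is W exactly when some move reaches an L, and L when every move reaches a W.
n=0: no move → L
n=1: no move → L
n=2: →0(L), so W
n=3: →1(L), so W
n=4: →1(L), so W
n=5: →3(W), 2(W) — all W, so L
n=6: →4(W), 3(W) — all W, so L
n=7: →5(L), so W
n=8: →6(L), so W
n=9: →6(L), so W
n=10: →8(W), 7(W), 3(W) — all W, so L
n=11: →9(W), 8(W), 4(W) — all W, so L
n=12: →10(L), so W
n=13: →11(L), so W
n=14: →11(L), so W
n=15: →13(W), 12(W), 8(W) — all W, so L
n=16: →14(W), 13(W), 9(W) — all W, so L
n=17: →15(L), so W
n=18: →16(L), so W
From 18, the L positions reachable in one move are: 16, 15, 11. Any move reaching one of these is winning.

Remove 2, leaving 16.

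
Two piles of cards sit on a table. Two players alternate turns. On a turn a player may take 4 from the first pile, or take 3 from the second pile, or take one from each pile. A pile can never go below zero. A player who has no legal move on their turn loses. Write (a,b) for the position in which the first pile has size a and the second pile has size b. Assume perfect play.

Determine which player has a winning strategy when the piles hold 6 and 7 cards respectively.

Build the W/L table. Terminal = L. A non-terminal position is W if it has a move to some L; otherwise it is L.
No move ever increases a pile, so every position that can arise here has a ≤ 6 and b ≤ 7; it is enough to label the cells with 0 ≤ a ≤ 6 and 0 ≤ b ≤ 7.
Every move lowers a or b (never raises either), so fill the grid row by row in increasing a, and left to right within a row: each cell's successors are then already labelled.
      b=0  b=1  b=2  b=3  b=4  b=5  b=6  b=7
a=0:    L    L    L    W    W    W    L    L
a=1:    L    W    W    W    L    L    L    W
a=2:    L    W    L    W    L    W    W    W
a=3:    L    W    L    W    L    W    L    W
a=4:    W    W    W    W    L    W    W    W
a=5:    W    L    L    L    W    W    W    L
a=6:    W    L    W    W    W    L    L    L
Cells with no legal move (terminal, hence L): (0,0), (0,1), (0,2), (1,0), (2,0), (3,0).
The remaining L cells, each justified by listing all of its moves:
(0,6): only reaches (0,3)(W), which is W → L
(0,7): only reaches (0,4)(W), which is W → L
(1,4): only reaches (1,1)(W), (0,3)(W), all W → L
(1,5): only reaches (1,2)(W), (0,4)(W), all W → L
(1,6): only reaches (1,3)(W), (0,5)(W), all W → L
(2,2): only reaches (1,1)(W), which is W → L
(2,4): only reaches (2,1)(W), (1,3)(W), all W → L
(3,2): only reaches (2,1)(W), which is W → L
(3,4): only reaches (3,1)(W), (2,3)(W), all W → L
(3,6): only reaches (3,3)(W), (2,5)(W), all W → L
(4,4): only reaches (0,4)(W), (4,1)(W), (3,3)(W), all W → L
(5,1): only reaches (1,1)(W), (4,0)(W), all W → L
(5,2): only reaches (1,2)(W), (4,1)(W), all W → L
(5,3): only reaches (1,3)(W), (5,0)(W), (4,2)(W), all W → L
(5,7): only reaches (1,7)(W), (5,4)(W), (4,6)(W), all W → L
(6,1): only reaches (2,1)(W), (5,0)(W), all W → L
(6,5): only reaches (2,5)(W), (6,2)(W), (5,4)(W), all W → L
(6,6): only reaches (2,6)(W), (6,3)(W), (5,5)(W), all W → L
(6,7): only reaches (2,7)(W), (6,4)(W), (5,6)(W), all W → L
Every other cell has at least one move into one of the L cells above, so it is W.
The starting position (6,7) is L: whatever the player to move does, the opponent receives a W position.

The second player wins.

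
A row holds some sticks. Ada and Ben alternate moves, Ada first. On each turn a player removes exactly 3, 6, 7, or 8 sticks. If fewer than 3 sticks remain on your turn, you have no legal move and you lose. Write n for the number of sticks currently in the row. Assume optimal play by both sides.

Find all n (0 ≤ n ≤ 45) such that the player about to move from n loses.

0, 1, 2, 11, 12, 13, 22, 23, 24, 33, 34, 35, 44, 45

Work bottom-up. With no move the player to move loses. Otherwise the position is W if at least one move leads to an L position for the opponent, and L if every move leads to a W.
n=0: no move → L
n=1: no move → L
n=2: no move → L
n=3: →0(L), so W
n=4: →1(L), so W
n=5: →2(L), so W
n=6: →0(L), so W
n=7: →1(L), so W
n=8: →2(L), so W
n=9: →2(L), so W
n=10: →2(L), so W
n=11: →8(W), 5(W), 4(W), 3(W) — all W, so L
n=12: →9(W), 6(W), 5(W), 4(W) — all W, so L
n=13: →10(W), 7(W), 6(W), 5(W) — all W, so L
n=14: →11(L), so W
n=15: →12(L), so W
n=16: →13(L), so W
n=17: →11(L), so W
n=18: →12(L), so W
n=19: →13(L), so W
n=20: →13(L), so W
n=21: →13(L), so W
n=22: →19(W), 16(W), 15(W), 14(W) — all W, so L
n=23: →20(W), 17(W), 16(W), 15(W) — all W, so L
n=24: →21(W), 18(W), 17(W), 16(W) — all W, so L
n=25: →22(L), so W
n=26: →23(L), so W
n=27: →24(L), so W
n=28: →22(L), so W
n=29: →23(L), so W
n=30: →24(L), so W
n=31: →24(L), so W
n=32: →24(L), so W
n=33: →30(W), 27(W), 26(W), 25(W) — all W, so L
n=34: →31(W), 28(W), 27(W), 26(W) — all W, so L
n=35: →32(W), 29(W), 28(W), 27(W) — all W, so L
n=36: →33(L), so W
n=37: →34(L), so W
n=38: →35(L), so W
n=39: →33(L), so W
n=40: →34(L), so W
n=41: →35(L), so W
n=42: →35(L), so W
n=43: →35(L), so W
n=44: →41(W), 38(W), 37(W), 36(W) — all W, so L
n=45: →42(W), 39(W), 38(W), 37(W) — all W, so L
The losing starting values of n are exactly the entries labelled L in this table (14 of them).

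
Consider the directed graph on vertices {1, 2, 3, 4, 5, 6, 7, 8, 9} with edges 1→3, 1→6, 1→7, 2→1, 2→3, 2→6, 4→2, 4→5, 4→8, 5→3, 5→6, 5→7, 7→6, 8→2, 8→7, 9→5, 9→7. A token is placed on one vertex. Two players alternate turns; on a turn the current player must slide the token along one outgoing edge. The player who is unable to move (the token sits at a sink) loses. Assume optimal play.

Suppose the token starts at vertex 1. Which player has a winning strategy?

The first player wins.

Classify positions by backward induction: terminal positions (no move available) are L. From any other position, the mover wins iff some move reaches an L.
Every edge goes from a vertex to one that appears earlier in the order 3, 6, 7, 1, 5, 2, 8, 9, 4, so processing vertices in that order labels each vertex after all of its successors.
3: no outgoing edge → L
6: no outgoing edge → L
7: can move to 6, which is L ⇒ W
1: can move to 6, which is L ⇒ W
5: can move to 6, which is L ⇒ W
2: can move to 6, which is L ⇒ W
8: moves to 2(W), 7(W); every one is W ⇒ L
9: moves to 5(W), 7(W); every one is W ⇒ L
4: can move to 8, which is L ⇒ W
The starting position 1 is W: the player to move should move to 6, handing over an L position.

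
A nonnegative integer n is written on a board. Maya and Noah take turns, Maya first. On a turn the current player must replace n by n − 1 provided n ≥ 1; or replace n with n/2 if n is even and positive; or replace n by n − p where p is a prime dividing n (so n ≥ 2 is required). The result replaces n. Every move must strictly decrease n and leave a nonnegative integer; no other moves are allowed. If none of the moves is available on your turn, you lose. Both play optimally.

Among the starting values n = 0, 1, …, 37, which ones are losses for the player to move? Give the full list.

0, 4, 9, 14, 20, 24, 30, 34

Classify positions by backward induction: terminal positions (no move available) are L. From any other position, the mover wins iff some move reaches an L.
n=0: no move → L
n=1: W (go to 0, an L position)
n=2: W (go to 0, an L position)
n=3: W (go to 0, an L position)
n=4: L (options 2(W), 3(W) are all W)
n=5: W (go to 0, an L position)
n=6: W (go to 4, an L position)
n=7: W (go to 0, an L position)
n=8: W (go to 4, an L position)
n=9: L (options 6(W), 8(W) are all W)
n=10: W (go to 9, an L position)
n=11: W (go to 0, an L position)
n=12: W (go to 9, an L position)
n=13: W (go to 0, an L position)
n=14: L (options 7(W), 12(W), 13(W) are all W)
n=15: W (go to 14, an L position)
n=16: W (go to 14, an L position)
n=17: W (go to 0, an L position)
n=18: W (go to 9, an L position)
n=19: W (go to 0, an L position)
n=20: L (options 10(W), 15(W), 18(W), 19(W) are all W)
n=21: W (go to 14, an L position)
n=22: W (go to 20, an L position)
n=23: W (go to 0, an L position)
n=24: L (options 12(W), 21(W), 22(W), 23(W) are all W)
n=25: W (go to 20, an L position)
n=26: W (go to 24, an L position)
n=27: W (go to 24, an L position)
n=28: W (go to 14, an L position)
n=29: W (go to 0, an L position)
n=30: L (options 15(W), 25(W), 27(W), 28(W), 29(W) are all W)
n=31: W (go to 0, an L position)
n=32: W (go to 30, an L position)
n=33: W (go to 30, an L position)
n=34: L (options 17(W), 32(W), 33(W) are all W)
n=35: W (go to 30, an L position)
n=36: W (go to 34, an L position)
n=37: W (go to 0, an L position)
Reading off the rows marked L gives the requested list; there are 8 such values of n.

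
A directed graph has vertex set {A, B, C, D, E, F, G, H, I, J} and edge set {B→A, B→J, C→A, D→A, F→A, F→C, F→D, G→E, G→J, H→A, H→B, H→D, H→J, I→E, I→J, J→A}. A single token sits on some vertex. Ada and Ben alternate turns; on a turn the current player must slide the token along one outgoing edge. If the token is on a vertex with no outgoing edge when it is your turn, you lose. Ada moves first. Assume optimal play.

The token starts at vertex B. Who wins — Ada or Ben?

Positions with no move are L. A position that does have a move is losing for the player to move precisely when every available move leads to a winning position for the opponent. Fill in the labels:
Every edge goes from a vertex to one that appears earlier in the order A, E, J, B, D, G, I, H, C, F, so processing vertices in that order labels each vertex after all of its successors.
A: no outgoing edge → L
E: no outgoing edge → L
J: →A(L), so W
B: →A(L), so W
D: →A(L), so W
G: →E(L), so W
I: →E(L), so W
H: →A(L), so W
C: →A(L), so W
F: →A(L), so W
From B Ada can move to A, reaching an L position.

Ada wins.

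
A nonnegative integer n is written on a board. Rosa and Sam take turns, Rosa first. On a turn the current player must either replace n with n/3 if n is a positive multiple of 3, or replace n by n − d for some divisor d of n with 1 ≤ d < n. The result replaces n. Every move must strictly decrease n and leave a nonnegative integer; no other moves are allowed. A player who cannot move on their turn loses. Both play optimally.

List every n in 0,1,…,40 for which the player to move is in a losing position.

0, 1, 4, 7, 9, 11, 13, 15, 17, 19, 23, 25, 28, 31, 36

Positions with no move are L. A position that does have a move is losing for the player to move precisely when every available move leads to a winning position for the opponent. Fill in the labels:
n=0: no move → L
n=1: no move → L
n=2: can move to 1, which is L ⇒ W
n=3: can move to 1, which is L ⇒ W
n=4: moves to 2(W), 3(W); every one is W ⇒ L
n=5: can move to 4, which is L ⇒ W
n=6: can move to 4, which is L ⇒ W
n=7: the only move is to 6(W), a W ⇒ L
n=8: can move to 4, which is L ⇒ W
n=9: moves to 3(W), 6(W), 8(W); every one is W ⇒ L
n=10: can move to 9, which is L ⇒ W
n=11: the only move is to 10(W), a W ⇒ L
n=12: can move to 4, which is L ⇒ W
n=13: the only move is to 12(W), a W ⇒ L
n=14: can move to 7, which is L ⇒ W
n=15: moves to 5(W), 10(W), 12(W), 14(W); every one is W ⇒ L
n=16: can move to 15, which is L ⇒ W
n=17: the only move is to 16(W), a W ⇒ L
n=18: can move to 9, which is L ⇒ W
n=19: the only move is to 18(W), a W ⇒ L
n=20: can move to 15, which is L ⇒ W
n=21: can move to 7, which is L ⇒ W
n=22: can move to 11, which is L ⇒ W
n=23: the only move is to 22(W), a W ⇒ L
n=24: can move to 23, which is L ⇒ W
n=25: moves to 20(W), 24(W); every one is W ⇒ L
n=26: can move to 13, which is L ⇒ W
n=27: can move to 9, which is L ⇒ W
n=28: moves to 14(W), 21(W), 24(W), 26(W), 27(W); every one is W ⇒ L
n=29: can move to 28, which is L ⇒ W
n=30: can move to 15, which is L ⇒ W
n=31: the only move is to 30(W), a W ⇒ L
n=32: can move to 28, which is L ⇒ W
n=33: can move to 11, which is L ⇒ W
n=34: can move to 17, which is L ⇒ W
n=35: can move to 28, which is L ⇒ W
n=36: moves to 12(W), 18(W), 24(W), 27(W), 30(W), 32(W), 33(W), 34(W), 35(W); every one is W ⇒ L
n=37: can move to 36, which is L ⇒ W
n=38: can move to 19, which is L ⇒ W
n=39: can move to 13, which is L ⇒ W
n=40: can move to 36, which is L ⇒ W
Reading off the rows marked L gives the requested list; there are 15 such values of n.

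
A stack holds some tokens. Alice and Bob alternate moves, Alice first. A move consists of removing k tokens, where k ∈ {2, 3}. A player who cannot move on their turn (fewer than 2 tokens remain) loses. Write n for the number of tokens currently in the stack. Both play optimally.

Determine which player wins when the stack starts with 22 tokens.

Alice wins.

Classify positions by backward induction: terminal positions (no move available) are L. From any other position, the mover wins iff some move reaches an L.
n=0: no move → L
n=1: no move → L
n=2: can move to 0, which is L ⇒ W
n=3: can move to 1, which is L ⇒ W
n=4: can move to 1, which is L ⇒ W
n=5: moves to 3(W), 2(W); every one is W ⇒ L
n=6: moves to 4(W), 3(W); every one is W ⇒ L
n=7: can move to 5, which is L ⇒ W
n=8: can move to 6, which is L ⇒ W
n=9: can move to 6, which is L ⇒ W
n=10: moves to 8(W), 7(W); every one is W ⇒ L
n=11: moves to 9(W), 8(W); every one is W ⇒ L
n=12: can move to 10, which is L ⇒ W
n=13: can move to 11, which is L ⇒ W
n=14: can move to 11, which is L ⇒ W
n=15: moves to 13(W), 12(W); every one is W ⇒ L
n=16: moves to 14(W), 13(W); every one is W ⇒ L
n=17: can move to 15, which is L ⇒ W
n=18: can move to 16, which is L ⇒ W
n=19: can move to 16, which is L ⇒ W
n=20: moves to 18(W), 17(W); every one is W ⇒ L
n=21: moves to 19(W), 18(W); every one is W ⇒ L
n=22: can move to 20, which is L ⇒ W
The starting position 22 is W: Alice should remove 2, leaving 20, handing over an L position.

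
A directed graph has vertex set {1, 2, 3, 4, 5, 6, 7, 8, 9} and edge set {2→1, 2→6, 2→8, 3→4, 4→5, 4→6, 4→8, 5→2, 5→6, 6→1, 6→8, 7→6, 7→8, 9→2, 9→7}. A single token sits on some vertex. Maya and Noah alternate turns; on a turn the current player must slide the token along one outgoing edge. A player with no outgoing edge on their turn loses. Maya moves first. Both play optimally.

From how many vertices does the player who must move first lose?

5

Positions with no move are L. A position that does have a move is losing for the player to move precisely when every available move leads to a winning position for the opponent. Fill in the labels:
Every edge goes from a vertex to one that appears earlier in the order 8, 1, 6, 2, 7, 9, 5, 4, 3, so processing vertices in that order labels each vertex after all of its successors.
8: no outgoing edge → L
1: no outgoing edge → L
6: can move to 1, which is L ⇒ W
2: can move to 1, which is L ⇒ W
7: can move to 8, which is L ⇒ W
9: moves to 7(W), 2(W); every one is W ⇒ L
5: moves to 2(W), 6(W); every one is W ⇒ L
4: can move to 5, which is L ⇒ W
3: the only move is to 4(W), a W ⇒ L
The L vertices are 1, 3, 5, 8, 9; that is 5 in all.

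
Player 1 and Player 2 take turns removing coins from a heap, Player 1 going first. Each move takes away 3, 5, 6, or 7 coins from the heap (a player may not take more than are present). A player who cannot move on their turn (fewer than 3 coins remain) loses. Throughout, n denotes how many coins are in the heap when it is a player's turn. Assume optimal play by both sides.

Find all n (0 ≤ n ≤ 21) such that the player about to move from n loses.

Label each position W (a win for the player to move) or L (a loss). A position with no legal move is L; any other position is W exactly when some move reaches an L, and L when every move reaches a W.
n=0: no move → L
n=1: no move → L
n=2: no move → L
n=3: W (go to 0, an L position)
n=4: W (go to 1, an L position)
n=5: W (go to 2, an L position)
n=6: W (go to 1, an L position)
n=7: W (go to 2, an L position)
n=8: W (go to 2, an L position)
n=9: W (go to 2, an L position)
n=10: L (options 7(W), 5(W), 4(W), 3(W) are all W)
n=11: L (options 8(W), 6(W), 5(W), 4(W) are all W)
n=12: L (options 9(W), 7(W), 6(W), 5(W) are all W)
n=13: W (go to 10, an L position)
n=14: W (go to 11, an L position)
n=15: W (go to 12, an L position)
n=16: W (go to 11, an L position)
n=17: W (go to 12, an L position)
n=18: W (go to 12, an L position)
n=19: W (go to 12, an L position)
n=20: L (options 17(W), 15(W), 14(W), 13(W) are all W)
n=21: L (options 18(W), 16(W), 15(W), 14(W) are all W)
Reading off the rows marked L gives the requested list; there are 8 such values of n.

0, 1, 2, 10, 11, 12, 20, 21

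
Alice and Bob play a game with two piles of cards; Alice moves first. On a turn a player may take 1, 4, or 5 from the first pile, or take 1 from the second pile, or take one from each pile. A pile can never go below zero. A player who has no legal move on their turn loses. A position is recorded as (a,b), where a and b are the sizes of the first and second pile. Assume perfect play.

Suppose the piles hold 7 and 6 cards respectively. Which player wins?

Positions with no move are L. A position that does have a move is losing for the player to move precisely when every available move leads to a winning position for the opponent. Fill in the labels:
No move ever increases a pile, so every position that can arise here has a ≤ 7 and b ≤ 6; it is enough to label the cells with 0 ≤ a ≤ 7 and 0 ≤ b ≤ 6.
Every move lowers a or b (never raises either), so fill the grid row by row in increasing a, and left to right within a row: each cell's successors are then already labelled.
      b=0  b=1  b=2  b=3  b=4  b=5  b=6
a=0:    L    W    L    W    L    W    L
a=1:    W    W    W    W    W    W    W
a=2:    L    W    L    W    L    W    L
a=3:    W    W    W    W    W    W    W
a=4:    W    L    W    L    W    L    W
a=5:    W    W    W    W    W    W    W
a=6:    W    L    W    L    W    L    W
a=7:    W    W    W    W    W    W    W
Cells with no legal move (terminal, hence L): (0,0).
The remaining L cells, each justified by listing all of its moves:
(0,2): →(0,1)(W) only, which is W, so L
(0,4): →(0,3)(W) only, which is W, so L
(0,6): →(0,5)(W) only, which is W, so L
(2,0): →(1,0)(W) only, which is W, so L
(2,2): →(1,2)(W), (2,1)(W), (1,1)(W) — all W, so L
(2,4): →(1,4)(W), (2,3)(W), (1,3)(W) — all W, so L
(2,6): →(1,6)(W), (2,5)(W), (1,5)(W) — all W, so L
(4,1): →(3,1)(W), (0,1)(W), (4,0)(W), (3,0)(W) — all W, so L
(4,3): →(3,3)(W), (0,3)(W), (4,2)(W), (3,2)(W) — all W, so L
(4,5): →(3,5)(W), (0,5)(W), (4,4)(W), (3,4)(W) — all W, so L
(6,1): →(5,1)(W), (2,1)(W), (1,1)(W), (6,0)(W), (5,0)(W) — all W, so L
(6,3): →(5,3)(W), (2,3)(W), (1,3)(W), (6,2)(W), (5,2)(W) — all W, so L
(6,5): →(5,5)(W), (2,5)(W), (1,5)(W), (6,4)(W), (5,4)(W) — all W, so L
Every other cell has at least one move into one of the L cells above, so it is W.
The starting position (7,6) is W: Alice should move to (2,6), handing over an L position.

Alice wins.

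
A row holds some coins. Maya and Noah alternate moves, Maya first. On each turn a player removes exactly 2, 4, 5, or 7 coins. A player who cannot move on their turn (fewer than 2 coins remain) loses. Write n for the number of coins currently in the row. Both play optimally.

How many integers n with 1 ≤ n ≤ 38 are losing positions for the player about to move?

9

Work bottom-up. With no move the player to move loses. Otherwise the position is W if at least one move leads to an L position for the opponent, and L if every move leads to a W.
n=0: no move → L
n=1: no move → L
n=2: reaches L-position 0 → W
n=3: reaches L-position 1 → W
n=4: reaches L-position 0 → W
n=5: reaches L-position 1 → W
n=6: reaches L-position 1 → W
n=7: reaches L-position 0 → W
n=8: reaches L-position 1 → W
n=9: only reaches 7(W), 5(W), 4(W), 2(W), all W → L
n=10: only reaches 8(W), 6(W), 5(W), 3(W), all W → L
n=11: reaches L-position 9 → W
n=12: reaches L-position 10 → W
n=13: reaches L-position 9 → W
n=14: reaches L-position 10 → W
n=15: reaches L-position 10 → W
n=16: reaches L-position 9 → W
n=17: reaches L-position 10 → W
n=18: only reaches 16(W), 14(W), 13(W), 11(W), all W → L
n=19: only reaches 17(W), 15(W), 14(W), 12(W), all W → L
n=20: reaches L-position 18 → W
n=21: reaches L-position 19 → W
n=22: reaches L-position 18 → W
n=23: reaches L-position 19 → W
n=24: reaches L-position 19 → W
n=25: reaches L-position 18 → W
n=26: reaches L-position 19 → W
n=27: only reaches 25(W), 23(W), 22(W), 20(W), all W → L
n=28: only reaches 26(W), 24(W), 23(W), 21(W), all W → L
n=29: reaches L-position 27 → W
n=30: reaches L-position 28 → W
n=31: reaches L-position 27 → W
n=32: reaches L-position 28 → W
n=33: reaches L-position 28 → W
n=34: reaches L-position 27 → W
n=35: reaches L-position 28 → W
n=36: only reaches 34(W), 32(W), 31(W), 29(W), all W → L
n=37: only reaches 35(W), 33(W), 32(W), 30(W), all W → L
n=38: reaches L-position 36 → W
L entries with 1 ≤ n ≤ 38 (n=0 is outside the asked range and is not counted): n = 1, 9, 10, 18, 19, 27, 28, 36, 37; that makes 9.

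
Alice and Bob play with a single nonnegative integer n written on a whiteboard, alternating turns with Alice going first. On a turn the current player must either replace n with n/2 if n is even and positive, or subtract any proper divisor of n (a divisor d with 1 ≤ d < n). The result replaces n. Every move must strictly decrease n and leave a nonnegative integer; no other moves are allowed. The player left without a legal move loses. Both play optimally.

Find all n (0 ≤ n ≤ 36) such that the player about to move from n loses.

0, 1, 3, 5, 7, 9, 11, 13, 15, 17, 19, 21, 23, 25, 27, 29, 31, 33, 35

Compute win/loss labels from the base case upward. A position with no move is L. Any other position is W if it can reach an L in one move, else L.
n=0: no move → L
n=1: no move → L
n=2: can move to 1, which is L ⇒ W
n=3: the only move is to 2(W), a W ⇒ L
n=4: can move to 3, which is L ⇒ W
n=5: the only move is to 4(W), a W ⇒ L
n=6: can move to 3, which is L ⇒ W
n=7: the only move is to 6(W), a W ⇒ L
n=8: can move to 7, which is L ⇒ W
n=9: moves to 6(W), 8(W); every one is W ⇒ L
n=10: can move to 5, which is L ⇒ W
n=11: the only move is to 10(W), a W ⇒ L
n=12: can move to 9, which is L ⇒ W
n=13: the only move is to 12(W), a W ⇒ L
n=14: can move to 7, which is L ⇒ W
n=15: moves to 10(W), 12(W), 14(W); every one is W ⇒ L
n=16: can move to 15, which is L ⇒ W
n=17: the only move is to 16(W), a W ⇒ L
n=18: can move to 9, which is L ⇒ W
n=19: the only move is to 18(W), a W ⇒ L
n=20: can move to 15, which is L ⇒ W
n=21: moves to 14(W), 18(W), 20(W); every one is W ⇒ L
n=22: can move to 11, which is L ⇒ W
n=23: the only move is to 22(W), a W ⇒ L
n=24: can move to 21, which is L ⇒ W
n=25: moves to 20(W), 24(W); every one is W ⇒ L
n=26: can move to 13, which is L ⇒ W
n=27: moves to 18(W), 24(W), 26(W); every one is W ⇒ L
n=28: can move to 21, which is L ⇒ W
n=29: the only move is to 28(W), a W ⇒ L
n=30: can move to 15, which is L ⇒ W
n=31: the only move is to 30(W), a W ⇒ L
n=32: can move to 31, which is L ⇒ W
n=33: moves to 22(W), 30(W), 32(W); every one is W ⇒ L
n=34: can move to 17, which is L ⇒ W
n=35: moves to 28(W), 30(W), 34(W); every one is W ⇒ L
n=36: can move to 27, which is L ⇒ W
Reading off the rows marked L gives the requested list; there are 19 such values of n.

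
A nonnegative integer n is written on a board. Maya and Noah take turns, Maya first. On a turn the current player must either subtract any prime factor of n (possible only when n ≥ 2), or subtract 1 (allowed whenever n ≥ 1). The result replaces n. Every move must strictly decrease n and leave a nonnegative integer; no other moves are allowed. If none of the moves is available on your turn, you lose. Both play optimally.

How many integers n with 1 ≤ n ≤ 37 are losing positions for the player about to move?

9

Use the standard recursion: the mover loses at a terminal position; elsewhere, the mover wins exactly when some move hands the opponent an L position.
n=0: no move → L
n=1: can move to 0, which is L ⇒ W
n=2: can move to 0, which is L ⇒ W
n=3: can move to 0, which is L ⇒ W
n=4: moves to 2(W), 3(W); every one is W ⇒ L
n=5: can move to 0, which is L ⇒ W
n=6: can move to 4, which is L ⇒ W
n=7: can move to 0, which is L ⇒ W
n=8: moves to 6(W), 7(W); every one is W ⇒ L
n=9: can move to 8, which is L ⇒ W
n=10: can move to 8, which is L ⇒ W
n=11: can move to 0, which is L ⇒ W
n=12: moves to 9(W), 10(W), 11(W); every one is W ⇒ L
n=13: can move to 0, which is L ⇒ W
n=14: can move to 12, which is L ⇒ W
n=15: can move to 12, which is L ⇒ W
n=16: moves to 14(W), 15(W); every one is W ⇒ L
n=17: can move to 0, which is L ⇒ W
n=18: can move to 16, which is L ⇒ W
n=19: can move to 0, which is L ⇒ W
n=20: moves to 15(W), 18(W), 19(W); every one is W ⇒ L
n=21: can move to 20, which is L ⇒ W
n=22: can move to 20, which is L ⇒ W
n=23: can move to 0, which is L ⇒ W
n=24: moves to 21(W), 22(W), 23(W); every one is W ⇒ L
n=25: can move to 20, which is L ⇒ W
n=26: can move to 24, which is L ⇒ W
n=27: can move to 24, which is L ⇒ W
n=28: moves to 21(W), 26(W), 27(W); every one is W ⇒ L
n=29: can move to 0, which is L ⇒ W
n=30: can move to 28, which is L ⇒ W
n=31: can move to 0, which is L ⇒ W
n=32: moves to 30(W), 31(W); every one is W ⇒ L
n=33: can move to 32, which is L ⇒ W
n=34: can move to 32, which is L ⇒ W
n=35: can move to 28, which is L ⇒ W
n=36: moves to 33(W), 34(W), 35(W); every one is W ⇒ L
n=37: can move to 0, which is L ⇒ W
L entries with 1 ≤ n ≤ 37 (n=0 is outside the asked range and is not counted): n = 4, 8, 12, 16, 20, 24, 28, 32, 36; that makes 9.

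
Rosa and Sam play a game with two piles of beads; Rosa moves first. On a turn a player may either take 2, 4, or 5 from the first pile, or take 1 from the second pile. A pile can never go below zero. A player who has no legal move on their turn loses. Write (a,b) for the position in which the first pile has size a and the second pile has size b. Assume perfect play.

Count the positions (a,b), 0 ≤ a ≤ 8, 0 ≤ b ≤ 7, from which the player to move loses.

Compute win/loss labels from the base case upward. A position with no move is L. Any other position is W if it can reach an L in one move, else L.
Every move lowers a or b (never raises either), so fill the grid row by row in increasing a, and left to right within a row: each cell's successors are then already labelled.
      b=0  b=1  b=2  b=3  b=4  b=5  b=6  b=7
a=0:    L    W    L    W    L    W    L    W
a=1:    L    W    L    W    L    W    L    W
a=2:    W    L    W    L    W    L    W    L
a=3:    W    L    W    L    W    L    W    L
a=4:    W    W    W    W    W    W    W    W
a=5:    W    W    W    W    W    W    W    W
a=6:    W    W    W    W    W    W    W    W
a=7:    L    W    L    W    L    W    L    W
a=8:    L    W    L    W    L    W    L    W
Cells with no legal move (terminal, hence L): (0,0), (1,0).
The remaining L cells, each justified by listing all of its moves:
(0,2): L (sole option (0,1)(W) is W)
(0,4): L (sole option (0,3)(W) is W)
(0,6): L (sole option (0,5)(W) is W)
(1,2): L (sole option (1,1)(W) is W)
(1,4): L (sole option (1,3)(W) is W)
(1,6): L (sole option (1,5)(W) is W)
(2,1): L (options (0,1)(W), (2,0)(W) are all W)
(2,3): L (options (0,3)(W), (2,2)(W) are all W)
(2,5): L (options (0,5)(W), (2,4)(W) are all W)
(2,7): L (options (0,7)(W), (2,6)(W) are all W)
(3,1): L (options (1,1)(W), (3,0)(W) are all W)
(3,3): L (options (1,3)(W), (3,2)(W) are all W)
(3,5): L (options (1,5)(W), (3,4)(W) are all W)
(3,7): L (options (1,7)(W), (3,6)(W) are all W)
(7,0): L (options (5,0)(W), (3,0)(W), (2,0)(W) are all W)
(7,2): L (options (5,2)(W), (3,2)(W), (2,2)(W), (7,1)(W) are all W)
(7,4): L (options (5,4)(W), (3,4)(W), (2,4)(W), (7,3)(W) are all W)
(7,6): L (options (5,6)(W), (3,6)(W), (2,6)(W), (7,5)(W) are all W)
(8,0): L (options (6,0)(W), (4,0)(W), (3,0)(W) are all W)
(8,2): L (options (6,2)(W), (4,2)(W), (3,2)(W), (8,1)(W) are all W)
(8,4): L (options (6,4)(W), (4,4)(W), (3,4)(W), (8,3)(W) are all W)
(8,6): L (options (6,6)(W), (4,6)(W), (3,6)(W), (8,5)(W) are all W)
Every other cell has at least one move into one of the L cells above, so it is W.
L cells per row: a=0: 4, a=1: 4, a=2: 4, a=3: 4, a=4: 0, a=5: 0, a=6: 0, a=7: 4, a=8: 4; total 24.

24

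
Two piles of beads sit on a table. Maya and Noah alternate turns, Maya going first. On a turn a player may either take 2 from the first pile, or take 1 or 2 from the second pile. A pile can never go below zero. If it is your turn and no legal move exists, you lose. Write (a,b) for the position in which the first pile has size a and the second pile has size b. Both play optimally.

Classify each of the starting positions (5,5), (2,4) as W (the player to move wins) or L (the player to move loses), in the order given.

(5,5): W, (2,4): L

Positions with no move are L. A position that does have a move is losing for the player to move precisely when every available move leads to a winning position for the opponent. Fill in the labels:
No move ever increases a pile, so every position that can arise here has a ≤ 5 and b ≤ 5; it is enough to label the cells with 0 ≤ a ≤ 5 and 0 ≤ b ≤ 5.
Every move lowers a or b (never raises either), so fill the grid row by row in increasing a, and left to right within a row: each cell's successors are then already labelled.
      b=0  b=1  b=2  b=3  b=4  b=5
a=0:    L    W    W    L    W    W
a=1:    L    W    W    L    W    W
a=2:    W    L    W    W    L    W
a=3:    W    L    W    W    L    W
a=4:    L    W    W    L    W    W
a=5:    L    W    W    L    W    W
Cells with no legal move (terminal, hence L): (0,0), (1,0).
The remaining L cells, each justified by listing all of its moves:
(0,3): L (options (0,2)(W), (0,1)(W) are all W)
(1,3): L (options (1,2)(W), (1,1)(W) are all W)
(2,1): L (options (0,1)(W), (2,0)(W) are all W)
(2,4): L (options (0,4)(W), (2,3)(W), (2,2)(W) are all W)
(3,1): L (options (1,1)(W), (3,0)(W) are all W)
(3,4): L (options (1,4)(W), (3,3)(W), (3,2)(W) are all W)
(4,0): L (sole option (2,0)(W) is W)
(4,3): L (options (2,3)(W), (4,2)(W), (4,1)(W) are all W)
(5,0): L (sole option (3,0)(W) is W)
(5,3): L (options (3,3)(W), (5,2)(W), (5,1)(W) are all W)
Every other cell has at least one move into one of the L cells above, so it is W.
(5,5): the move to (5,3) reaches an L cell, so W
(2,4): one of the L cells justified above, so L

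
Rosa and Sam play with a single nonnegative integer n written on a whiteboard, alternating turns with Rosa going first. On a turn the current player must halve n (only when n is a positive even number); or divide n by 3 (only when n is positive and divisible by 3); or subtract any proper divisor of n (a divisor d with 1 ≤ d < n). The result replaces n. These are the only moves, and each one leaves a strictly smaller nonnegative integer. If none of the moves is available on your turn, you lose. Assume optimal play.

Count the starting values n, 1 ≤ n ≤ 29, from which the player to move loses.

Build the W/L table. Terminal = L. A non-terminal position is W if it has a move to some L; otherwise it is L.
n=0: no move → L
n=1: no move → L
n=2: →1(L), so W
n=3: →1(L), so W
n=4: →2(W), 3(W) — all W, so L
n=5: →4(L), so W
n=6: →4(L), so W
n=7: →6(W) only, which is W, so L
n=8: →4(L), so W
n=9: →3(W), 6(W), 8(W) — all W, so L
n=10: →9(L), so W
n=11: →10(W) only, which is W, so L
n=12: →4(L), so W
n=13: →12(W) only, which is W, so L
n=14: →7(L), so W
n=15: →5(W), 10(W), 12(W), 14(W) — all W, so L
n=16: →15(L), so W
n=17: →16(W) only, which is W, so L
n=18: →9(L), so W
n=19: →18(W) only, which is W, so L
n=20: →15(L), so W
n=21: →7(L), so W
n=22: →11(L), so W
n=23: →22(W) only, which is W, so L
n=24: →23(L), so W
n=25: →20(W), 24(W) — all W, so L
n=26: →13(L), so W
n=27: →9(L), so W
n=28: →14(W), 21(W), 24(W), 26(W), 27(W) — all W, so L
n=29: →28(L), so W
L entries with 1 ≤ n ≤ 29 (n=0 is outside the asked range and is not counted): n = 1, 4, 7, 9, 11, 13, 15, 17, 19, 23, 25, 28; that makes 12.

12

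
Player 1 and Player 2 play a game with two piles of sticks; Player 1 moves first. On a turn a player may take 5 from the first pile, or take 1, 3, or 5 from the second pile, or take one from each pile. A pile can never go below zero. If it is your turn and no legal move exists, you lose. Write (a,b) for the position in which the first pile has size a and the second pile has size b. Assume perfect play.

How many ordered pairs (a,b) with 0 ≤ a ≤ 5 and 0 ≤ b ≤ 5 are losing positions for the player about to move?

Build the W/L table. Terminal = L. A non-terminal position is W if it has a move to some L; otherwise it is L.
Every move lowers a or b (never raises either), so fill the grid row by row in increasing a, and left to right within a row: each cell's successors are then already labelled.
      b=0  b=1  b=2  b=3  b=4  b=5
a=0:    L    W    L    W    L    W
a=1:    L    W    L    W    L    W
a=2:    L    W    L    W    L    W
a=3:    L    W    L    W    L    W
a=4:    L    W    L    W    L    W
a=5:    W    W    W    W    W    W
Cells with no legal move (terminal, hence L): (0,0), (1,0), (2,0), (3,0), (4,0).
The remaining L cells, each justified by listing all of its moves:
(0,2): →(0,1)(W) only, which is W, so L
(0,4): →(0,3)(W), (0,1)(W) — all W, so L
(1,2): →(1,1)(W), (0,1)(W) — all W, so L
(1,4): →(1,3)(W), (1,1)(W), (0,3)(W) — all W, so L
(2,2): →(2,1)(W), (1,1)(W) — all W, so L
(2,4): →(2,3)(W), (2,1)(W), (1,3)(W) — all W, so L
(3,2): →(3,1)(W), (2,1)(W) — all W, so L
(3,4): →(3,3)(W), (3,1)(W), (2,3)(W) — all W, so L
(4,2): →(4,1)(W), (3,1)(W) — all W, so L
(4,4): →(4,3)(W), (4,1)(W), (3,3)(W) — all W, so L
Every other cell has at least one move into one of the L cells above, so it is W.
L cells per row: a=0: 3, a=1: 3, a=2: 3, a=3: 3, a=4: 3, a=5: 0; total 15.

15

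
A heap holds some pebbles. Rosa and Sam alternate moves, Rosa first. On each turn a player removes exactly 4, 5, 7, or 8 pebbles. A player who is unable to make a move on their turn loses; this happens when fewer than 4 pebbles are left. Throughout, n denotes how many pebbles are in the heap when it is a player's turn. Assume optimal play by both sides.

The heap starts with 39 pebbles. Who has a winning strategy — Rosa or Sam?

Compute win/loss labels from the base case upward. A position with no move is L. Any other position is W if it can reach an L in one move, else L.
n=0: no move → L
n=1: no move → L
n=2: no move → L
n=3: no move → L
n=4: reaches L-position 0 → W
n=5: reaches L-position 1 → W
n=6: reaches L-position 2 → W
n=7: reaches L-position 3 → W
n=8: reaches L-position 3 → W
n=9: reaches L-position 2 → W
n=10: reaches L-position 3 → W
n=11: reaches L-position 3 → W
n=12: only reaches 8(W), 7(W), 5(W), 4(W), all W → L
n=13: only reaches 9(W), 8(W), 6(W), 5(W), all W → L
n=14: only reaches 10(W), 9(W), 7(W), 6(W), all W → L
n=15: only reaches 11(W), 10(W), 8(W), 7(W), all W → L
n=16: reaches L-position 12 → W
n=17: reaches L-position 13 → W
n=18: reaches L-position 14 → W
n=19: reaches L-position 15 → W
n=20: reaches L-position 15 → W
n=21: reaches L-position 14 → W
n=22: reaches L-position 15 → W
n=23: reaches L-position 15 → W
n=24: only reaches 20(W), 19(W), 17(W), 16(W), all W → L
n=25: only reaches 21(W), 20(W), 18(W), 17(W), all W → L
n=26: only reaches 22(W), 21(W), 19(W), 18(W), all W → L
n=27: only reaches 23(W), 22(W), 20(W), 19(W), all W → L
n=28: reaches L-position 24 → W
n=29: reaches L-position 25 → W
n=30: reaches L-position 26 → W
n=31: reaches L-position 27 → W
n=32: reaches L-position 27 → W
n=33: reaches L-position 26 → W
n=34: reaches L-position 27 → W
n=35: reaches L-position 27 → W
n=36: only reaches 32(W), 31(W), 29(W), 28(W), all W → L
n=37: only reaches 33(W), 32(W), 30(W), 29(W), all W → L
n=38: only reaches 34(W), 33(W), 31(W), 30(W), all W → L
n=39: only reaches 35(W), 34(W), 32(W), 31(W), all W → L
Every move from 39 reaches a W position, so the mover loses.

Sam wins.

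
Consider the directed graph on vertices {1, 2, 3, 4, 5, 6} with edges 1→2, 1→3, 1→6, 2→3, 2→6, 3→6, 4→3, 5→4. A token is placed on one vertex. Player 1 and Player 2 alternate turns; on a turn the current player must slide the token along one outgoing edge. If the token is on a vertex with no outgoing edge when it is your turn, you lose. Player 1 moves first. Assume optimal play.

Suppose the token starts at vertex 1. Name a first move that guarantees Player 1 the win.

Label each position W (a win for the player to move) or L (a loss). A position with no legal move is L; any other position is W exactly when some move reaches an L, and L when every move reaches a W.
Every edge goes from a vertex to one that appears earlier in the order 6, 3, 2, 4, 5, 1, so processing vertices in that order labels each vertex after all of its successors.
6: no outgoing edge → L
3: reaches L-position 6 → W
2: reaches L-position 6 → W
4: only reaches 3(W), which is W → L
5: reaches L-position 4 → W
1: reaches L-position 6 → W
From 1, the L positions reachable in one move are: 6.

Move to 6.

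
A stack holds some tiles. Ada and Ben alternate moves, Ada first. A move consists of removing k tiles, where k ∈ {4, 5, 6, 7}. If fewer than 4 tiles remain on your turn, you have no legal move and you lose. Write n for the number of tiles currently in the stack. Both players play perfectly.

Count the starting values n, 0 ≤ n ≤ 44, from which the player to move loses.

17

Label each position W (a win for the player to move) or L (a loss). A position with no legal move is L; any other position is W exactly when some move reaches an L, and L when every move reaches a W.
n=0: no move → L
n=1: no move → L
n=2: no move → L
n=3: no move → L
n=4: →0(L), so W
n=5: →1(L), so W
n=6: →2(L), so W
n=7: →3(L), so W
n=8: →3(L), so W
n=9: →3(L), so W
n=10: →3(L), so W
n=11: →7(W), 6(W), 5(W), 4(W) — all W, so L
n=12: →8(W), 7(W), 6(W), 5(W) — all W, so L
n=13: →9(W), 8(W), 7(W), 6(W) — all W, so L
n=14: →10(W), 9(W), 8(W), 7(W) — all W, so L
n=15: →11(L), so W
n=16: →12(L), so W
n=17: →13(L), so W
n=18: →14(L), so W
n=19: →14(L), so W
n=20: →14(L), so W
n=21: →14(L), so W
n=22: →18(W), 17(W), 16(W), 15(W) — all W, so L
n=23: →19(W), 18(W), 17(W), 16(W) — all W, so L
n=24: →20(W), 19(W), 18(W), 17(W) — all W, so L
n=25: →21(W), 20(W), 19(W), 18(W) — all W, so L
n=26: →22(L), so W
n=27: →23(L), so W
n=28: →24(L), so W
n=29: →25(L), so W
n=30: →25(L), so W
n=31: →25(L), so W
n=32: →25(L), so W
n=33: →29(W), 28(W), 27(W), 26(W) — all W, so L
n=34: →30(W), 29(W), 28(W), 27(W) — all W, so L
n=35: →31(W), 30(W), 29(W), 28(W) — all W, so L
n=36: →32(W), 31(W), 30(W), 29(W) — all W, so L
n=37: →33(L), so W
n=38: →34(L), so W
n=39: →35(L), so W
n=40: →36(L), so W
n=41: →36(L), so W
n=42: →36(L), so W
n=43: →36(L), so W
n=44: →40(W), 39(W), 38(W), 37(W) — all W, so L
L entries with 0 ≤ n ≤ 44: n = 0, 1, 2, 3, 11, 12, 13, 14, 22, 23, 24, 25, 33, 34, 35, 36, 44; that makes 17.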